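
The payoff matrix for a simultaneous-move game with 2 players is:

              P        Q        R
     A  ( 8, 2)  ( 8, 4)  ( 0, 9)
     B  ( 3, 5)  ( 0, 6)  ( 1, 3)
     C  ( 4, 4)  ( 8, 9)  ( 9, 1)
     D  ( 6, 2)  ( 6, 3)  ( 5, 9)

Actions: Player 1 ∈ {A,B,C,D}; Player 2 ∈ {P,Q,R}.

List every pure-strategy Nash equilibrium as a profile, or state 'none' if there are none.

(A,P): not NE [P2→R gives 9>2]
(A,Q): not NE [P2→R gives 9>4]
(A,R): not NE [P1→C gives 9>0]
(B,P): not NE [P1→A gives 8>3; P2→Q gives 6>5]
(B,Q): not NE [P1→C gives 8>0]
(B,R): not NE [P1→C gives 9>1; P2→Q gives 6>3]
(C,P): not NE [P1→A gives 8>4; P2→Q gives 9>4]
(C,Q): NE
(C,R): not NE [P2→Q gives 9>1]
(D,P): not NE [P1→A gives 8>6; P2→R gives 9>2]
(D,Q): not NE [P1→C gives 8>6; P2→R gives 9>3]
(D,R): not NE [P1→C gives 9>5]

PSNE = {(C,Q)}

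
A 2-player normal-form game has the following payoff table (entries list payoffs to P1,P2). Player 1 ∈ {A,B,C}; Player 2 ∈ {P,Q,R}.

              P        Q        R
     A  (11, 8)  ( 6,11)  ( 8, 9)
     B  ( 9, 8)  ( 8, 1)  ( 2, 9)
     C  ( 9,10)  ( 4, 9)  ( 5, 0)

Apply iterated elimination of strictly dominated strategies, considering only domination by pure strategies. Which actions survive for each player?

Survivors P1:{A,B} P2:{Q,R}

P1 drop C (A beats it: P:11>9 Q:6>4 R:8>5)
P2 drop P (R beats it: A:9>8 B:9>8)
P1→{A,B} P2→{Q,R}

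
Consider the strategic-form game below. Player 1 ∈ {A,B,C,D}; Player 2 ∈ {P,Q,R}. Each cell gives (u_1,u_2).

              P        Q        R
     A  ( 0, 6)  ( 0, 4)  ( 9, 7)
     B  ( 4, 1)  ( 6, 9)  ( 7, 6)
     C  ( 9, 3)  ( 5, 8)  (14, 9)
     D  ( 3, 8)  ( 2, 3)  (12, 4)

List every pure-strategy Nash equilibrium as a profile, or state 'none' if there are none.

Nash profiles: (B,Q), (C,R)

(A,P): not NE [P1→C gives 9>0; P2→R gives 7>6]
(A,Q): not NE [P1→B gives 6>0; P2→R gives 7>4]
(A,R): not NE [P1→C gives 14>9]
(B,P): not NE [P1→C gives 9>4; P2→Q gives 9>1]
(B,Q): NE
(B,R): not NE [P1→C gives 14>7; P2→Q gives 9>6]
(C,P): not NE [P2→R gives 9>3]
(C,Q): not NE [P1→B gives 6>5; P2→R gives 9>8]
(C,R): NE
(D,P): not NE [P1→C gives 9>3]
(D,Q): not NE [P1→B gives 6>2; P2→P gives 8>3]
(D,R): not NE [P1→C gives 14>12; P2→P gives 8>4]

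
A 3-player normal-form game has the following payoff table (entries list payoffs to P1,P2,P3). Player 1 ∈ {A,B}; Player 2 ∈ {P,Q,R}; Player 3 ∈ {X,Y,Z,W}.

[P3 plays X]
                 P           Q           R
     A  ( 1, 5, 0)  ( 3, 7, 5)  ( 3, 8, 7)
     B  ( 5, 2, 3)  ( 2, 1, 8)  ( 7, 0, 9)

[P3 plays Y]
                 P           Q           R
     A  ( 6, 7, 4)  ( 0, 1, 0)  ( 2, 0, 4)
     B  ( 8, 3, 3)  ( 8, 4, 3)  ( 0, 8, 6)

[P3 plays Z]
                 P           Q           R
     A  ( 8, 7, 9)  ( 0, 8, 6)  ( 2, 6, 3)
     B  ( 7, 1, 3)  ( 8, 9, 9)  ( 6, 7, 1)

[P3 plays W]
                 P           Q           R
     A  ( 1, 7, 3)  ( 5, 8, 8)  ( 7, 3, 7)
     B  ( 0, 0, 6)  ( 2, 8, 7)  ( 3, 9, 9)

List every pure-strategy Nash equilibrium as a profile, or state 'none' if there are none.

Nash profiles: (A,Q,W), (B,Q,Z)

(A,P,X): not NE [P1→B gives 5>1; P2→R gives 8>5; P3→Z gives 9>0]
(A,P,Y): not NE [P1→B gives 8>6; P3→Z gives 9>4]
(A,P,Z): not NE [P2→Q gives 8>7]
(A,P,W): not NE [P2→Q gives 8>7; P3→Z gives 9>3]
(A,Q,X): not NE [P2→R gives 8>7; P3→W gives 8>5]
(A,Q,Y): not NE [P1→B gives 8>0; P2→P gives 7>1; P3→W gives 8>0]
(A,Q,Z): not NE [P1→B gives 8>0; P3→W gives 8>6]
(A,Q,W): NE
(A,R,X): not NE [P1→B gives 7>3]
(A,R,Y): not NE [P2→P gives 7>0; P3→W gives 7>4]
(A,R,Z): not NE [P1→B gives 6>2; P2→Q gives 8>6; P3→W gives 7>3]
(A,R,W): not NE [P2→Q gives 8>3]
(B,P,X): not NE [P3→W gives 6>3]
(B,P,Y): not NE [P2→R gives 8>3; P3→W gives 6>3]
(B,P,Z): not NE [P1→A gives 8>7; P2→Q gives 9>1; P3→W gives 6>3]
(B,P,W): not NE [P1→A gives 1>0; P2→R gives 9>0]
(B,Q,X): not NE [P1→A gives 3>2; P2→P gives 2>1; P3→Z gives 9>8]
(B,Q,Y): not NE [P2→R gives 8>4; P3→Z gives 9>3]
(B,Q,Z): NE
(B,Q,W): not NE [P1→A gives 5>2; P2→R gives 9>8; P3→Z gives 9>7]
(B,R,X): not NE [P2→P gives 2>0]
(B,R,Y): not NE [P1→A gives 2>0; P3→W gives 9>6]
(B,R,Z): not NE [P2→Q gives 9>7; P3→W gives 9>1]
(B,R,W): not NE [P1→A gives 7>3]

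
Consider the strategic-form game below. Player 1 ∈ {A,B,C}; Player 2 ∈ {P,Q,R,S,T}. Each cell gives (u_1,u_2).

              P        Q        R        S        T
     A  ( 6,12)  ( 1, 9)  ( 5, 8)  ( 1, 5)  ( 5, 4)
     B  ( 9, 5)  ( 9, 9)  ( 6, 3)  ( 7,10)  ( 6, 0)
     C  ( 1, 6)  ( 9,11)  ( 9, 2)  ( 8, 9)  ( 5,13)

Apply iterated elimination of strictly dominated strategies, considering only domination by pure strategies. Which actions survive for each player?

P1 drop A (B beats it: P:9>6 Q:9>1 R:6>5 S:7>1 T:6>5)
P2 drop P (Q beats it: B:9>5 C:11>6)
P2 drop R (Q beats it: B:9>3 C:11>2)
P1→{B,C} P2→{Q,S,T}

Remaining: P1:{B,C} P2:{Q,S,T}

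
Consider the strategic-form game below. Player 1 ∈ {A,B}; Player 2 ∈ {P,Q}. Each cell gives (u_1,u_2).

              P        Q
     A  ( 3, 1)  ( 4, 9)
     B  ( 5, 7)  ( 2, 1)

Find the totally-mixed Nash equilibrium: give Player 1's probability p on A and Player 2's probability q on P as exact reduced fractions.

P1 indiff ⇒ q·3+(1-q)·4 = q·5+(1-q)·2 ⇒ q(-2) = (1-q)(-2) ⇒ q = 1/2
P2 indiff ⇒ p·1+(1-p)·7 = p·9+(1-p)·1 ⇒ p(-8) = (1-p)(-6) ⇒ p = 3/7

p=3/7, q=1/2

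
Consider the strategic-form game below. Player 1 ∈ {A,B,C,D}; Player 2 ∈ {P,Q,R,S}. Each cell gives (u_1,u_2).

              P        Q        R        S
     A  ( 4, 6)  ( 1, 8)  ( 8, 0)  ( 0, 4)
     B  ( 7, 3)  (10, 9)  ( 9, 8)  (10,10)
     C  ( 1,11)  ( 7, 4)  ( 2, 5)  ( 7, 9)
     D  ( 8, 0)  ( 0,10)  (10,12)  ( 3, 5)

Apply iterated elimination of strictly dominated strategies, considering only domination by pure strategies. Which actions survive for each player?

IESDS → P1:{B,D} P2:{Q,R,S}

P1 drop A (B beats it: P:7>4 Q:10>1 R:9>8 S:10>0)
P1 drop C (B beats it: P:7>1 Q:10>7 R:9>2 S:10>7)
P2 drop P (Q beats it: B:9>3 D:10>0)
P1→{B,D} P2→{Q,R,S}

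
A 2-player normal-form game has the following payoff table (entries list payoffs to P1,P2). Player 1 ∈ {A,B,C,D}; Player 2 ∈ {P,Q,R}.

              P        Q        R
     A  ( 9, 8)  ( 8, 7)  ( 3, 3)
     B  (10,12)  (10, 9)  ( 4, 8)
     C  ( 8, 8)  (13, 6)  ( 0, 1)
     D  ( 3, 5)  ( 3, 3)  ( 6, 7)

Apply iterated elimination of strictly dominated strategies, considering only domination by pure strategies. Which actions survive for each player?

Remaining: P1:{B,D} P2:{P,R}

P1 drop A (B beats it: P:10>9 Q:10>8 R:4>3)
P2 drop Q (P beats it: B:12>9 C:8>6 D:5>3)
P1 drop C (B beats it: P:10>8 R:4>0)
P1→{B,D} P2→{P,R}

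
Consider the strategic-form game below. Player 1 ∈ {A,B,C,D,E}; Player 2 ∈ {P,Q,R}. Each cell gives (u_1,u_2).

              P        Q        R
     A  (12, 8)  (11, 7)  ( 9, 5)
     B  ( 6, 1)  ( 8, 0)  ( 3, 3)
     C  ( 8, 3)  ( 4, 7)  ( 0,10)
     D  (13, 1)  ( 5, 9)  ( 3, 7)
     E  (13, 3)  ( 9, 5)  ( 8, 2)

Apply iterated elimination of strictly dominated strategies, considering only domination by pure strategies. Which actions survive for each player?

P1 drop B (A beats it: P:12>6 Q:11>8 R:9>3)
P1 drop C (A beats it: P:12>8 Q:11>4 R:9>0)
P2 drop R (Q beats it: A:7>5 D:9>7 E:5>2)
P1→{A,D,E} P2→{P,Q}

Survivors P1:{A,D,E} P2:{P,Q}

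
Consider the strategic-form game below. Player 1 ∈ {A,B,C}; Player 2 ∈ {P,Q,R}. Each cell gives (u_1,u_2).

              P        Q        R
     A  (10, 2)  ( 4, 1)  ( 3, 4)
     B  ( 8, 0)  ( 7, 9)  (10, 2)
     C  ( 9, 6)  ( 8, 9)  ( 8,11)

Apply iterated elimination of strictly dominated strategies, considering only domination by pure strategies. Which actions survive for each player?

P2 drop P (R beats it: A:4>2 B:2>0 C:11>6)
P1 drop A (B beats it: Q:7>4 R:10>3)
P1→{B,C} P2→{Q,R}

Remaining: P1:{B,C} P2:{Q,R}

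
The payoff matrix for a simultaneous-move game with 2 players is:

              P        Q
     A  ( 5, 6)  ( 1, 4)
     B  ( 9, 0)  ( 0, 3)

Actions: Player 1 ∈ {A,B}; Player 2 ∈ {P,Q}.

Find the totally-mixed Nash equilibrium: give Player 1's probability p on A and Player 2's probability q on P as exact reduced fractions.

P1 indiff ⇒ q·5+(1-q)·1 = q·9+(1-q)·0 ⇒ q(-4) = (1-q)(-1) ⇒ q = 1/5
P2 indiff ⇒ p·6+(1-p)·0 = p·4+(1-p)·3 ⇒ p(2) = (1-p)(3) ⇒ p = 3/5

P1 mixes 3/5 on A; P2 mixes 1/5 on P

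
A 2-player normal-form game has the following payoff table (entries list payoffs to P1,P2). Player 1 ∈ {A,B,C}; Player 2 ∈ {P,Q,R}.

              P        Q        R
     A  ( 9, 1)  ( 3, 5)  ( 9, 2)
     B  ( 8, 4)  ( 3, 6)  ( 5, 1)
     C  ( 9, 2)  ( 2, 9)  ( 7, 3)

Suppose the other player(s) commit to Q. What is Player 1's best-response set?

u_1(A vs Q) = 3
u_1(B vs Q) = 3
u_1(C vs Q) = 2
max payoff 3 at {A,B}

BR_1 = {A,B}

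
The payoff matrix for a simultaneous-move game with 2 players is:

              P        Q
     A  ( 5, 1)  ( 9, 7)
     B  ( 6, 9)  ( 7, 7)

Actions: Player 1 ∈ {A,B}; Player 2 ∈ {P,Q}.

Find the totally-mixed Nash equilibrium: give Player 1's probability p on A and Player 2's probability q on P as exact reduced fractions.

P1 indiff ⇒ q·5+(1-q)·9 = q·6+(1-q)·7 ⇒ q(-1) = (1-q)(-2) ⇒ q = 2/3
P2 indiff ⇒ p·1+(1-p)·9 = p·7+(1-p)·7 ⇒ p(-6) = (1-p)(-2) ⇒ p = 1/4

P1 mixes 1/4 on A; P2 mixes 2/3 on P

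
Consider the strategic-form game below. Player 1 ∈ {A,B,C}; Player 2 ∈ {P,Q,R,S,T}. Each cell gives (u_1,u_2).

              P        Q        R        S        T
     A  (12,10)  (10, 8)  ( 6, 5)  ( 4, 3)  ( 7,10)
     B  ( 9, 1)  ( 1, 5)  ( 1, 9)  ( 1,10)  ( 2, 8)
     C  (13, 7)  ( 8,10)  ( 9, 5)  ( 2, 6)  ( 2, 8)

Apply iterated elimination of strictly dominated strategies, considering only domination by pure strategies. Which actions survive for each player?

P1 drop B (A beats it: P:12>9 Q:10>1 R:6>1 S:4>1 T:7>2)
P2 drop R (P beats it: A:10>5 C:7>5)
P2 drop S (P beats it: A:10>3 C:7>6)
P1→{A,C} P2→{P,Q,T}

IESDS → P1:{A,C} P2:{P,Q,T}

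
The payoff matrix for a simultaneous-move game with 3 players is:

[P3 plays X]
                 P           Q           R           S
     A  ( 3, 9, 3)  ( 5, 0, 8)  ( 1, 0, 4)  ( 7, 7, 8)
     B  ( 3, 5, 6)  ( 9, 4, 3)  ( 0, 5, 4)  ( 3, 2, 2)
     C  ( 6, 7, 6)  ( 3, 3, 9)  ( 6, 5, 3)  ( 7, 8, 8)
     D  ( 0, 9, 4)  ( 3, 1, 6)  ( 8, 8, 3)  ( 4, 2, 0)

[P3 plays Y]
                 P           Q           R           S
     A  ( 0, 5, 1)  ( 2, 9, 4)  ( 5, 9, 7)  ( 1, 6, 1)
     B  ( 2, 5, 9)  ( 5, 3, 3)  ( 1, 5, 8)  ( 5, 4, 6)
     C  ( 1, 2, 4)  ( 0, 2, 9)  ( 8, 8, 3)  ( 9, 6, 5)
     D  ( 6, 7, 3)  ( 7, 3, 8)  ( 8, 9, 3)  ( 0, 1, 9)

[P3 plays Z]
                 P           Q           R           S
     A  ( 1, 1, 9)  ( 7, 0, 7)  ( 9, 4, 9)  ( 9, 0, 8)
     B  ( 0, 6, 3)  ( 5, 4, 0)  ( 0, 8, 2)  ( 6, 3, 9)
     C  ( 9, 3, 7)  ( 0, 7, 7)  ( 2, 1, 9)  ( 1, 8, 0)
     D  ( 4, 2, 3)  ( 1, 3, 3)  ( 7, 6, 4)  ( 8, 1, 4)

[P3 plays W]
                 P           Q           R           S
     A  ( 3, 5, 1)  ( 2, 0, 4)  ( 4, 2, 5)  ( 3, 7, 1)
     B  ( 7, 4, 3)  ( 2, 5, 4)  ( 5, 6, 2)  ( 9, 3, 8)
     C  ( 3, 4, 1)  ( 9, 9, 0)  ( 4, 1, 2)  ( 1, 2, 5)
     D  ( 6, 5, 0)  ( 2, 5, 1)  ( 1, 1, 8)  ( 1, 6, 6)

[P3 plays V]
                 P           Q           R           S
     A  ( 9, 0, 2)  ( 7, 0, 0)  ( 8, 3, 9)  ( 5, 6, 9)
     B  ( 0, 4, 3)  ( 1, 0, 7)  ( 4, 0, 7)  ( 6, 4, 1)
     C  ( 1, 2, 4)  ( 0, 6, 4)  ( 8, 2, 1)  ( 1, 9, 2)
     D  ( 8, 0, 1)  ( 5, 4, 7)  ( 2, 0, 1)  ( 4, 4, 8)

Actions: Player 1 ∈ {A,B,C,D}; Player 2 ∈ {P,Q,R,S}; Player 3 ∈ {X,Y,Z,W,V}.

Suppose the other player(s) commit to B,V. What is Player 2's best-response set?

u_2(P vs B,V) = 4
u_2(Q vs B,V) = 0
u_2(R vs B,V) = 0
u_2(S vs B,V) = 4
max payoff 4 at {P,S}

P2 best: {P,S}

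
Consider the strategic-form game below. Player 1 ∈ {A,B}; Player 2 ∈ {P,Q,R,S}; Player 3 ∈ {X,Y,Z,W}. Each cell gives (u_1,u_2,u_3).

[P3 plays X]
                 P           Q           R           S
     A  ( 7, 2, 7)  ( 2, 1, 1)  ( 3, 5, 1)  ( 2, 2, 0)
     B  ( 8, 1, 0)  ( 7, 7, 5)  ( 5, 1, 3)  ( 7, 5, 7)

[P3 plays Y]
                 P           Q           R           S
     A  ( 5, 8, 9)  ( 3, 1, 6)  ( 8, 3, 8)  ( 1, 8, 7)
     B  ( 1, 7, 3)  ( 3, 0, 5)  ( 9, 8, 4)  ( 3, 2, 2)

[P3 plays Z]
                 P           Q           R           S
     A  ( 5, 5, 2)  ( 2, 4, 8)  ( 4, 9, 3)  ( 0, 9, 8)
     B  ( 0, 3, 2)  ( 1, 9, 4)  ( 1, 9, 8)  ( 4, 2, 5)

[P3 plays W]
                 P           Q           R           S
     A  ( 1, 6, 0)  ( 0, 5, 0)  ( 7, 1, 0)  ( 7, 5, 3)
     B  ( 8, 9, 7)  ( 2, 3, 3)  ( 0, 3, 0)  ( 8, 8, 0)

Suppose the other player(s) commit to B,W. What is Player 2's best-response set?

P2 best: {P}

u_2(P vs B,W) = 9
u_2(Q vs B,W) = 3
u_2(R vs B,W) = 3
u_2(S vs B,W) = 8
max payoff 9 at {P}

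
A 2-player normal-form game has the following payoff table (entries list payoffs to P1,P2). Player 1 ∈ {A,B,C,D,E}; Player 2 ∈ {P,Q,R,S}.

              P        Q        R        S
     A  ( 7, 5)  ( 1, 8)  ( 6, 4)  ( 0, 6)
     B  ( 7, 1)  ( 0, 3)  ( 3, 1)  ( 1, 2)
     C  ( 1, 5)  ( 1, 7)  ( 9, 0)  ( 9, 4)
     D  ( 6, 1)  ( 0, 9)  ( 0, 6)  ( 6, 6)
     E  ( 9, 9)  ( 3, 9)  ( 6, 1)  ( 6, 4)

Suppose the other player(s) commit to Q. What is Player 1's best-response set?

u_1(A vs Q) = 1
u_1(B vs Q) = 0
u_1(C vs Q) = 1
u_1(D vs Q) = 0
u_1(E vs Q) = 3
max payoff 3 at {E}

P1 best: {E}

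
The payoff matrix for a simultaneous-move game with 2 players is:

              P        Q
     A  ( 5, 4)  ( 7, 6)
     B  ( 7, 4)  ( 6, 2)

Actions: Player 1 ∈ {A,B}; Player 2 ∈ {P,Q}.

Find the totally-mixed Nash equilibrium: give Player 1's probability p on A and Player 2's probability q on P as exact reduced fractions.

P1 indiff ⇒ q·5+(1-q)·7 = q·7+(1-q)·6 ⇒ q(-2) = (1-q)(-1) ⇒ q = 1/3
P2 indiff ⇒ p·4+(1-p)·4 = p·6+(1-p)·2 ⇒ p(-2) = (1-p)(-2) ⇒ p = 1/2

(p,q) = (1/2, 1/3)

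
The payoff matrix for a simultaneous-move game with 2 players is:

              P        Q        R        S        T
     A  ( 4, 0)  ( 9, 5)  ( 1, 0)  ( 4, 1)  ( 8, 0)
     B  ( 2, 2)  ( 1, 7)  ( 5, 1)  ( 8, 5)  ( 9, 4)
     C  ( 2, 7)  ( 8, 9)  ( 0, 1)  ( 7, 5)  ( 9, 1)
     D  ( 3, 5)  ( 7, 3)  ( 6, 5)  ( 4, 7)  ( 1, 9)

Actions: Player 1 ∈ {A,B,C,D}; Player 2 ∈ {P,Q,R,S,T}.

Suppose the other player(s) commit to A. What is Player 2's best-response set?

BR_2 = {Q}

u_2(P vs A) = 0
u_2(Q vs A) = 5
u_2(R vs A) = 0
u_2(S vs A) = 1
u_2(T vs A) = 0
max payoff 5 at {Q}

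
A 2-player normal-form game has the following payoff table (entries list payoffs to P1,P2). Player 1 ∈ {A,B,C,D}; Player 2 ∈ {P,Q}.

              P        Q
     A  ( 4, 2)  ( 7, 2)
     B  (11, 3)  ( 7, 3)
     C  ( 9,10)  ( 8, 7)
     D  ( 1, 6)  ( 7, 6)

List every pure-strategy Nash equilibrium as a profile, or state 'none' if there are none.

Nash profiles: (B,P)

(A,P): not NE [P1→B gives 11>4]
(A,Q): not NE [P1→C gives 8>7]
(B,P): NE
(B,Q): not NE [P1→C gives 8>7]
(C,P): not NE [P1→B gives 11>9]
(C,Q): not NE [P2→P gives 10>7]
(D,P): not NE [P1→B gives 11>1]
(D,Q): not NE [P1→C gives 8>7]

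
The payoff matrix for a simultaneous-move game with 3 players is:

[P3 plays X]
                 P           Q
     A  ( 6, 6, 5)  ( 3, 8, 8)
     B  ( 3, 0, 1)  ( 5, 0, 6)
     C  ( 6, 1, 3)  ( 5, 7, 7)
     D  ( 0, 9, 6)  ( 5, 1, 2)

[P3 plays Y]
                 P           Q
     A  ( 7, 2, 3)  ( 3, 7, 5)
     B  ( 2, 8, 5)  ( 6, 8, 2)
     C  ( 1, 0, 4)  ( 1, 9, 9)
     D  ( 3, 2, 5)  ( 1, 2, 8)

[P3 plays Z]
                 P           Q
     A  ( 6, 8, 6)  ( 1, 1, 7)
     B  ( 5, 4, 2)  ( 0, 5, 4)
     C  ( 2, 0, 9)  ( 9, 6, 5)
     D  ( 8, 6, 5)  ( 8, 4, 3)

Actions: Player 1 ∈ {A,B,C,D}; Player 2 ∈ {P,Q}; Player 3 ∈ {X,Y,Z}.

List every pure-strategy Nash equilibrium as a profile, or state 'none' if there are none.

(A,P,X): not NE [P2→Q gives 8>6; P3→Z gives 6>5]
(A,P,Y): not NE [P2→Q gives 7>2; P3→Z gives 6>3]
(A,P,Z): not NE [P1→D gives 8>6]
(A,Q,X): not NE [P1→D gives 5>3]
(A,Q,Y): not NE [P1→B gives 6>3; P3→X gives 8>5]
(A,Q,Z): not NE [P1→C gives 9>1; P2→P gives 8>1; P3→X gives 8>7]
(B,P,X): not NE [P1→C gives 6>3; P3→Y gives 5>1]
(B,P,Y): not NE [P1→A gives 7>2]
(B,P,Z): not NE [P1→D gives 8>5; P2→Q gives 5>4; P3→Y gives 5>2]
(B,Q,X): NE
(B,Q,Y): not NE [P3→X gives 6>2]
(B,Q,Z): not NE [P1→C gives 9>0; P3→X gives 6>4]
(C,P,X): not NE [P2→Q gives 7>1; P3→Z gives 9>3]
(C,P,Y): not NE [P1→A gives 7>1; P2→Q gives 9>0; P3→Z gives 9>4]
(C,P,Z): not NE [P1→D gives 8>2; P2→Q gives 6>0]
(C,Q,X): not NE [P3→Y gives 9>7]
(C,Q,Y): not NE [P1→B gives 6>1]
(C,Q,Z): not NE [P3→Y gives 9>5]
(D,P,X): not NE [P1→C gives 6>0]
(D,P,Y): not NE [P1→A gives 7>3; P3→X gives 6>5]
(D,P,Z): not NE [P3→X gives 6>5]
(D,Q,X): not NE [P2→P gives 9>1; P3→Y gives 8>2]
(D,Q,Y): not NE [P1→B gives 6>1]
(D,Q,Z): not NE [P1→C gives 9>8; P2→P gives 6>4; P3→Y gives 8>3]

Nash profiles: (B,Q,X)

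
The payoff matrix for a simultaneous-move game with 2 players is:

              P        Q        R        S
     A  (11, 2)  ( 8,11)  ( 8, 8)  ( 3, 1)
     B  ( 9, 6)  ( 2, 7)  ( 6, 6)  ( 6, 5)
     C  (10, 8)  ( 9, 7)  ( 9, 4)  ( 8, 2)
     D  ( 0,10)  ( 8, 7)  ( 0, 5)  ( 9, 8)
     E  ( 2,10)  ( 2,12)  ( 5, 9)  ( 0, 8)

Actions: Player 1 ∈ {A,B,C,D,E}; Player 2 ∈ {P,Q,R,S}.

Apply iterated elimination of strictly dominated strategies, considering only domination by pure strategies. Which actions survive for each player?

IESDS → P1:{A,C} P2:{P,Q}

P1 drop B (C beats it: P:10>9 Q:9>2 R:9>6 S:8>6)
P1 drop E (A beats it: P:11>2 Q:8>2 R:8>5 S:3>0)
P2 drop R (Q beats it: A:11>8 C:7>4 D:7>5)
P2 drop S (P beats it: A:2>1 C:8>2 D:10>8)
P1 drop D (C beats it: P:10>0 Q:9>8)
P1→{A,C} P2→{P,Q}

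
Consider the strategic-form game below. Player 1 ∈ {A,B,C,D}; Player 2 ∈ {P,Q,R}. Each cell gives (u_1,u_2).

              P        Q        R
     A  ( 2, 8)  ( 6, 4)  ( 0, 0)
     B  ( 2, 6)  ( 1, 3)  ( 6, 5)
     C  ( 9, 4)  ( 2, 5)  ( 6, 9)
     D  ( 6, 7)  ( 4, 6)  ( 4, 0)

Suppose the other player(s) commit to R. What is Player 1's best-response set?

P1 best: {B,C}

u_1(A vs R) = 0
u_1(B vs R) = 6
u_1(C vs R) = 6
u_1(D vs R) = 4
max payoff 6 at {B,C}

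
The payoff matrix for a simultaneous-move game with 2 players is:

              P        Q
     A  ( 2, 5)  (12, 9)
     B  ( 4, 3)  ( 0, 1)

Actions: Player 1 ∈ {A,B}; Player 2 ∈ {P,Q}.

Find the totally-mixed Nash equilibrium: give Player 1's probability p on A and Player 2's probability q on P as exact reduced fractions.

(p,q) = (1/3, 6/7)

P1 indiff ⇒ q·2+(1-q)·12 = q·4+(1-q)·0 ⇒ q(-2) = (1-q)(-12) ⇒ q = 6/7
P2 indiff ⇒ p·5+(1-p)·3 = p·9+(1-p)·1 ⇒ p(-4) = (1-p)(-2) ⇒ p = 1/3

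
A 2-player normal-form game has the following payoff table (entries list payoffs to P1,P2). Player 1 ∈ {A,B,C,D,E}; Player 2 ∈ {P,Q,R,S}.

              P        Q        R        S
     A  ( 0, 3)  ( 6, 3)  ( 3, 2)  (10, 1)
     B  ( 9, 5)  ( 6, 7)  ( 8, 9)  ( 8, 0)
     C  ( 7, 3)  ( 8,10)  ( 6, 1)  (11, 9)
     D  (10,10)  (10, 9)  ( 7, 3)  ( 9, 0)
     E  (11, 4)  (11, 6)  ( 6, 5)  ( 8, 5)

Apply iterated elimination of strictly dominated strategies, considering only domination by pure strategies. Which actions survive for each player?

P1 drop A (C beats it: P:7>0 Q:8>6 R:6>3 S:11>10)
P2 drop S (Q beats it: B:7>0 C:10>9 D:9>0 E:6>5)
P1 drop C (D beats it: P:10>7 Q:10>8 R:7>6)
P1→{B,D,E} P2→{P,Q,R}

Survivors P1:{B,D,E} P2:{P,Q,R}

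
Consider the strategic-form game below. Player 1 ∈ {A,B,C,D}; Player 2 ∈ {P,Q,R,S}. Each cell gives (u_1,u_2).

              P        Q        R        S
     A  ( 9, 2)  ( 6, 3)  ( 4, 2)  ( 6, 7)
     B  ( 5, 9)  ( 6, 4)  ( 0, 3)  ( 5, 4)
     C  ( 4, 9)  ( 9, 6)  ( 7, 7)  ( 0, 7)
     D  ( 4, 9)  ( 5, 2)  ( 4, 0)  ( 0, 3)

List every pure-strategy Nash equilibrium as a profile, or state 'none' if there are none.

PSNE = {(A,S)}

(A,P): not NE [P2→S gives 7>2]
(A,Q): not NE [P1→C gives 9>6; P2→S gives 7>3]
(A,R): not NE [P1→C gives 7>4; P2→S gives 7>2]
(A,S): NE
(B,P): not NE [P1→A gives 9>5]
(B,Q): not NE [P1→C gives 9>6; P2→P gives 9>4]
(B,R): not NE [P1→C gives 7>0; P2→P gives 9>3]
(B,S): not NE [P1→A gives 6>5; P2→P gives 9>4]
(C,P): not NE [P1→A gives 9>4]
(C,Q): not NE [P2→P gives 9>6]
(C,R): not NE [P2→P gives 9>7]
(C,S): not NE [P1→A gives 6>0; P2→P gives 9>7]
(D,P): not NE [P1→A gives 9>4]
(D,Q): not NE [P1→C gives 9>5; P2→P gives 9>2]
(D,R): not NE [P1→C gives 7>4; P2→P gives 9>0]
(D,S): not NE [P1→A gives 6>0; P2→P gives 9>3]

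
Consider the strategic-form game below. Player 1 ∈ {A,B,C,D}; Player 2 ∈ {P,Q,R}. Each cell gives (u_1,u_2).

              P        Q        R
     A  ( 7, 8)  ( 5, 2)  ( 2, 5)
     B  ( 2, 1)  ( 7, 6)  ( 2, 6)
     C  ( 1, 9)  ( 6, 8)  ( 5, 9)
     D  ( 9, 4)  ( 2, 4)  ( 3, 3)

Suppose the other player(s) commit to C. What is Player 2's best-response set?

P2 best: {P,R}

u_2(P vs C) = 9
u_2(Q vs C) = 8
u_2(R vs C) = 9
max payoff 9 at {P,R}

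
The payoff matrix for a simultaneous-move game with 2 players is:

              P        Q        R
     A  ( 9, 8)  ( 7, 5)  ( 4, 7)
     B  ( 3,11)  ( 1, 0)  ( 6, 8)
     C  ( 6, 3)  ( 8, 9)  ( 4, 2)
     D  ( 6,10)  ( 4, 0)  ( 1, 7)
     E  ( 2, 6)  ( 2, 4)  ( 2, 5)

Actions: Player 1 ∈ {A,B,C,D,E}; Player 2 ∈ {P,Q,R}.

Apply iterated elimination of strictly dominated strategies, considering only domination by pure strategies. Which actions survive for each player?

P1 drop D (A beats it: P:9>6 Q:7>4 R:4>1)
P1 drop E (A beats it: P:9>2 Q:7>2 R:4>2)
P2 drop R (P beats it: A:8>7 B:11>8 C:3>2)
P1 drop B (A beats it: P:9>3 Q:7>1)
P1→{A,C} P2→{P,Q}

Remaining: P1:{A,C} P2:{P,Q}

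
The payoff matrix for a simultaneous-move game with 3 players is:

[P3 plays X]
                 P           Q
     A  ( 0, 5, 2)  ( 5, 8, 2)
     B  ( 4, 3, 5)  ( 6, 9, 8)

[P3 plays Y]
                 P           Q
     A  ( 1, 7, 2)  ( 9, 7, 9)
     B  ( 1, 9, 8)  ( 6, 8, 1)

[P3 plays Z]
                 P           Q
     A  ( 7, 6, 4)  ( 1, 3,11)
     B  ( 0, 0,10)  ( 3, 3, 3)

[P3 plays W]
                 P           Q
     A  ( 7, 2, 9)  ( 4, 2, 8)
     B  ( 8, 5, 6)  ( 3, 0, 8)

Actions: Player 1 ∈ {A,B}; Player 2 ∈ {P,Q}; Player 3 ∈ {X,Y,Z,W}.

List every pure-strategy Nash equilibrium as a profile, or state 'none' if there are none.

(A,P,X): not NE [P1→B gives 4>0; P2→Q gives 8>5; P3→W gives 9>2]
(A,P,Y): not NE [P3→W gives 9>2]
(A,P,Z): not NE [P3→W gives 9>4]
(A,P,W): not NE [P1→B gives 8>7]
(A,Q,X): not NE [P1→B gives 6>5; P3→Z gives 11>2]
(A,Q,Y): not NE [P3→Z gives 11>9]
(A,Q,Z): not NE [P1→B gives 3>1; P2→P gives 6>3]
(A,Q,W): not NE [P3→Z gives 11>8]
(B,P,X): not NE [P2→Q gives 9>3; P3→Z gives 10>5]
(B,P,Y): not NE [P3→Z gives 10>8]
(B,P,Z): not NE [P1→A gives 7>0; P2→Q gives 3>0]
(B,P,W): not NE [P3→Z gives 10>6]
(B,Q,X): NE
(B,Q,Y): not NE [P1→A gives 9>6; P2→P gives 9>8; P3→W gives 8>1]
(B,Q,Z): not NE [P3→W gives 8>3]
(B,Q,W): not NE [P1→A gives 4>3; P2→P gives 5>0]

NE set: (B,Q,X)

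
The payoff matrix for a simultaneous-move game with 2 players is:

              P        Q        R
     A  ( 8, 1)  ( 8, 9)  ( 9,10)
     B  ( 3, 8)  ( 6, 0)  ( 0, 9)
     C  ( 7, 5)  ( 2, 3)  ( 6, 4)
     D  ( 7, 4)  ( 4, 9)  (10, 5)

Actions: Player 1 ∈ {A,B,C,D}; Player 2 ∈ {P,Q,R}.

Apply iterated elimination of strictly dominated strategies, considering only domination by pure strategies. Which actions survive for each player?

P1 drop B (A beats it: P:8>3 Q:8>6 R:9>0)
P1 drop C (A beats it: P:8>7 Q:8>2 R:9>6)
P2 drop P (Q beats it: A:9>1 D:9>4)
P1→{A,D} P2→{Q,R}

IESDS → P1:{A,D} P2:{Q,R}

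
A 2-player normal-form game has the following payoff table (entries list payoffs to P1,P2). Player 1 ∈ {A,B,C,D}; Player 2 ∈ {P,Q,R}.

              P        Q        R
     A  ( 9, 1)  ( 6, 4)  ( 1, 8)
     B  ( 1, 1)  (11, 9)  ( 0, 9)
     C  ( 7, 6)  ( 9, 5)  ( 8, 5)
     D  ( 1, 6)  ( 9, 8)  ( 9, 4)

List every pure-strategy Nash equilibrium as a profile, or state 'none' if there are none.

PSNE = {(B,Q)}

(A,P): not NE [P2→R gives 8>1]
(A,Q): not NE [P1→B gives 11>6; P2→R gives 8>4]
(A,R): not NE [P1→D gives 9>1]
(B,P): not NE [P1→A gives 9>1; P2→R gives 9>1]
(B,Q): NE
(B,R): not NE [P1→D gives 9>0]
(C,P): not NE [P1→A gives 9>7]
(C,Q): not NE [P1→B gives 11>9; P2→P gives 6>5]
(C,R): not NE [P1→D gives 9>8; P2→P gives 6>5]
(D,P): not NE [P1→A gives 9>1; P2→Q gives 8>6]
(D,Q): not NE [P1→B gives 11>9]
(D,R): not NE [P2→Q gives 8>4]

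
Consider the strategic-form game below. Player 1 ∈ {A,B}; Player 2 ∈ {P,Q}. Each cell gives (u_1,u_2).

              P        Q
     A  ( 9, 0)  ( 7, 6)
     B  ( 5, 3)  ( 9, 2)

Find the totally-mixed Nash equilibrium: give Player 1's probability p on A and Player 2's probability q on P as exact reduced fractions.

(p,q) = (1/7, 1/3)

P1 indiff ⇒ q·9+(1-q)·7 = q·5+(1-q)·9 ⇒ q(4) = (1-q)(2) ⇒ q = 1/3
P2 indiff ⇒ p·0+(1-p)·3 = p·6+(1-p)·2 ⇒ p(-6) = (1-p)(-1) ⇒ p = 1/7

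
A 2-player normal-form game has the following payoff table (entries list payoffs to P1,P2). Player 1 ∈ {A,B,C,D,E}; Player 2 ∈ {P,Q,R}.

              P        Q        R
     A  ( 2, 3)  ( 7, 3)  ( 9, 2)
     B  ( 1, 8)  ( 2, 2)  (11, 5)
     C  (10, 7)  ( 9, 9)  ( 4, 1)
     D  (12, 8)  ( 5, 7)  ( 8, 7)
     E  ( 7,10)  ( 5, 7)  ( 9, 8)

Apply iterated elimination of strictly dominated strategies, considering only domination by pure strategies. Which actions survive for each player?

IESDS → P1:{C,D} P2:{P,Q}

P2 drop R (P beats it: A:3>2 B:8>5 C:7>1 D:8>7 E:10>8)
P1 drop A (C beats it: P:10>2 Q:9>7)
P1 drop B (C beats it: P:10>1 Q:9>2)
P1 drop E (C beats it: P:10>7 Q:9>5)
P1→{C,D} P2→{P,Q}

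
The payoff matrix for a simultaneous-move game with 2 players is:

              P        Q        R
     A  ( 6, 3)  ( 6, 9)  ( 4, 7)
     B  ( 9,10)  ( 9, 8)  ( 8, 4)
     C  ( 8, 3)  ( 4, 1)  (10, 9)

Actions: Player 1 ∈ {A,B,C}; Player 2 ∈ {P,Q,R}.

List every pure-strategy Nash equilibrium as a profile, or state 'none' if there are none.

(A,P): not NE [P1→B gives 9>6; P2→Q gives 9>3]
(A,Q): not NE [P1→B gives 9>6]
(A,R): not NE [P1→C gives 10>4; P2→Q gives 9>7]
(B,P): NE
(B,Q): not NE [P2→P gives 10>8]
(B,R): not NE [P1→C gives 10>8; P2→P gives 10>4]
(C,P): not NE [P1→B gives 9>8; P2→R gives 9>3]
(C,Q): not NE [P1→B gives 9>4; P2→R gives 9>1]
(C,R): NE

PSNE = {(B,P), (C,R)}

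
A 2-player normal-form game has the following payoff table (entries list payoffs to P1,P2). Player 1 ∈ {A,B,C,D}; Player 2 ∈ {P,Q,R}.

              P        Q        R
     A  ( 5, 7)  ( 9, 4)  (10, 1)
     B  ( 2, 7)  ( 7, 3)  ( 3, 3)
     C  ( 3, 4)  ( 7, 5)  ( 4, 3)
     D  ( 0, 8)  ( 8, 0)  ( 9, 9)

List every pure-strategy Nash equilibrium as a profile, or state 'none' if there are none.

(A,P): NE
(A,Q): not NE [P2→P gives 7>4]
(A,R): not NE [P2→P gives 7>1]
(B,P): not NE [P1→A gives 5>2]
(B,Q): not NE [P1→A gives 9>7; P2→P gives 7>3]
(B,R): not NE [P1→A gives 10>3; P2→P gives 7>3]
(C,P): not NE [P1→A gives 5>3; P2→Q gives 5>4]
(C,Q): not NE [P1→A gives 9>7]
(C,R): not NE [P1→A gives 10>4; P2→Q gives 5>3]
(D,P): not NE [P1→A gives 5>0; P2→R gives 9>8]
(D,Q): not NE [P1→A gives 9>8; P2→R gives 9>0]
(D,R): not NE [P1→A gives 10>9]

Nash profiles: (A,P)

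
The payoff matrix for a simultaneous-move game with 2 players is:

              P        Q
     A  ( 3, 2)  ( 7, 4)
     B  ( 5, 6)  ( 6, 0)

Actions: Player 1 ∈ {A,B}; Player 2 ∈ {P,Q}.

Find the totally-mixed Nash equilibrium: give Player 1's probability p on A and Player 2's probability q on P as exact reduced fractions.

P1 indiff ⇒ q·3+(1-q)·7 = q·5+(1-q)·6 ⇒ q(-2) = (1-q)(-1) ⇒ q = 1/3
P2 indiff ⇒ p·2+(1-p)·6 = p·4+(1-p)·0 ⇒ p(-2) = (1-p)(-6) ⇒ p = 3/4

p=3/4, q=1/3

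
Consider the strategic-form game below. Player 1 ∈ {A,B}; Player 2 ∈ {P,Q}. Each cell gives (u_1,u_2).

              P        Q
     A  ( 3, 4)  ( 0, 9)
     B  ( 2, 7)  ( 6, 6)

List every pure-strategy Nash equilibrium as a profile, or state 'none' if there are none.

(A,P): not NE [P2→Q gives 9>4]
(A,Q): not NE [P1→B gives 6>0]
(B,P): not NE [P1→A gives 3>2]
(B,Q): not NE [P2→P gives 7>6]

PSNE: ∅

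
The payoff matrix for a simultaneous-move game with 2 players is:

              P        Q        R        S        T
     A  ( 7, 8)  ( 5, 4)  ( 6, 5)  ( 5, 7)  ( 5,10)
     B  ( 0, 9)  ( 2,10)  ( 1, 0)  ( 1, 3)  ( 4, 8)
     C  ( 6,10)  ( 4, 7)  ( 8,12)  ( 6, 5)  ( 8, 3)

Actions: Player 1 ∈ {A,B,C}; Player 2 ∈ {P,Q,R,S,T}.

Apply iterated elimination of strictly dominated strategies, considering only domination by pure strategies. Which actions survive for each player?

Survivors P1:{A,C} P2:{P,R,T}

P1 drop B (A beats it: P:7>0 Q:5>2 R:6>1 S:5>1 T:5>4)
P2 drop Q (P beats it: A:8>4 C:10>7)
P2 drop S (P beats it: A:8>7 C:10>5)
P1→{A,C} P2→{P,R,T}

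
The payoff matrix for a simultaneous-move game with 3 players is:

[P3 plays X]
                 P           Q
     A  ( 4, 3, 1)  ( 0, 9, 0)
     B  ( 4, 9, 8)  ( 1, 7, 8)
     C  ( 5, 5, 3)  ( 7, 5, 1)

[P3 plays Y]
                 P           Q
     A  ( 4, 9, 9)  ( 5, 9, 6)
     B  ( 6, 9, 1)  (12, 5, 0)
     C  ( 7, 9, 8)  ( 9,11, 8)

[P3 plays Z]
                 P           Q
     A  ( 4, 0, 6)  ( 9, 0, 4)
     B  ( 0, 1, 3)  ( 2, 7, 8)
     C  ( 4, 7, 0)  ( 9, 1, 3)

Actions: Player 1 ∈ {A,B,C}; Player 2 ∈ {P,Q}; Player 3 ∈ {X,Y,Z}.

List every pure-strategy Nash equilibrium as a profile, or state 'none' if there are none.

No pure NE.

(A,P,X): not NE [P1→C gives 5>4; P2→Q gives 9>3; P3→Y gives 9>1]
(A,P,Y): not NE [P1→C gives 7>4]
(A,P,Z): not NE [P3→Y gives 9>6]
(A,Q,X): not NE [P1→C gives 7>0; P3→Y gives 6>0]
(A,Q,Y): not NE [P1→B gives 12>5]
(A,Q,Z): not NE [P3→Y gives 6>4]
(B,P,X): not NE [P1→C gives 5>4]
(B,P,Y): not NE [P1→C gives 7>6; P3→X gives 8>1]
(B,P,Z): not NE [P1→C gives 4>0; P2→Q gives 7>1; P3→X gives 8>3]
(B,Q,X): not NE [P1→C gives 7>1; P2→P gives 9>7]
(B,Q,Y): not NE [P2→P gives 9>5; P3→Z gives 8>0]
(B,Q,Z): not NE [P1→C gives 9>2]
(C,P,X): not NE [P3→Y gives 8>3]
(C,P,Y): not NE [P2→Q gives 11>9]
(C,P,Z): not NE [P3→Y gives 8>0]
(C,Q,X): not NE [P3→Y gives 8>1]
(C,Q,Y): not NE [P1→B gives 12>9]
(C,Q,Z): not NE [P2→P gives 7>1; P3→Y gives 8>3]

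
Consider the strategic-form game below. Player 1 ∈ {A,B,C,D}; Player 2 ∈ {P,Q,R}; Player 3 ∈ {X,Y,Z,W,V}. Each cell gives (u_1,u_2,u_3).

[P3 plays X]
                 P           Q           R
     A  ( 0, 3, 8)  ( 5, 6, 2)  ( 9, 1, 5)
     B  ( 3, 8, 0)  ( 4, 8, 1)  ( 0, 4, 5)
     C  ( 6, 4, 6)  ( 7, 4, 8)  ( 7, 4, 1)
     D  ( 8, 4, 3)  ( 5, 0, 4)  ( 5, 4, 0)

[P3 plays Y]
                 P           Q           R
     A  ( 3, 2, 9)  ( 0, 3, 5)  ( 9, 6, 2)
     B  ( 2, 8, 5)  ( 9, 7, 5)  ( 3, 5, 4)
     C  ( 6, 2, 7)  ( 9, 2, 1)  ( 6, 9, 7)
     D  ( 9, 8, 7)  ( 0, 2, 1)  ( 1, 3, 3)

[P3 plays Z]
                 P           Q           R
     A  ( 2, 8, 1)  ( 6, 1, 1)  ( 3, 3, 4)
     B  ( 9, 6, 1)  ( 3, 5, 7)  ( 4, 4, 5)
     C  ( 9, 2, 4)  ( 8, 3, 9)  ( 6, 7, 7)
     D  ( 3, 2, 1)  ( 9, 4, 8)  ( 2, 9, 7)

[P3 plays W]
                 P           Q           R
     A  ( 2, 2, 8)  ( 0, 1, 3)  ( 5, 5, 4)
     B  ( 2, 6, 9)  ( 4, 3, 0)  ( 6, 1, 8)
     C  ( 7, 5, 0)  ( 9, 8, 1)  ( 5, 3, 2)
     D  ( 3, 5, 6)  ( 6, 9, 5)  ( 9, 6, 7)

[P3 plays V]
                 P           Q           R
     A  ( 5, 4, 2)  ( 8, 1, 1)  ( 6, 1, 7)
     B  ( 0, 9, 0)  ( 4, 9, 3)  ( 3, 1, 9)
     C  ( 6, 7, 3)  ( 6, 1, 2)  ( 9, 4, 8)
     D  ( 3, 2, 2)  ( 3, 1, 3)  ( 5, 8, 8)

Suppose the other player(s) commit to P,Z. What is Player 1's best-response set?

u_1(A vs P,Z) = 2
u_1(B vs P,Z) = 9
u_1(C vs P,Z) = 9
u_1(D vs P,Z) = 3
max payoff 9 at {B,C}

BR_1 = {B,C}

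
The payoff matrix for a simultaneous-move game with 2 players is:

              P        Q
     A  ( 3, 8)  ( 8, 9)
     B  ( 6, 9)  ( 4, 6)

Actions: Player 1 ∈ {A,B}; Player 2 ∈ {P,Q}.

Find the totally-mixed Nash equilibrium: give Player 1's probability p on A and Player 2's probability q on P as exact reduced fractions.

p=3/4, q=4/7

P1 indiff ⇒ q·3+(1-q)·8 = q·6+(1-q)·4 ⇒ q(-3) = (1-q)(-4) ⇒ q = 4/7
P2 indiff ⇒ p·8+(1-p)·9 = p·9+(1-p)·6 ⇒ p(-1) = (1-p)(-3) ⇒ p = 3/4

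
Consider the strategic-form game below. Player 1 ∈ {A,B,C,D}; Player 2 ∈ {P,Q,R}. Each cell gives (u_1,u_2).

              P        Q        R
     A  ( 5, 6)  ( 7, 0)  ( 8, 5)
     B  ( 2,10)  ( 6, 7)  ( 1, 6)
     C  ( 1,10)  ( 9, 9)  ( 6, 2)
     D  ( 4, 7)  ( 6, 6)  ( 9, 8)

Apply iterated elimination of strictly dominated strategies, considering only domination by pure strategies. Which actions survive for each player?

P1 drop B (A beats it: P:5>2 Q:7>6 R:8>1)
P2 drop Q (P beats it: A:6>0 C:10>9 D:7>6)
P1 drop C (A beats it: P:5>1 R:8>6)
P1→{A,D} P2→{P,R}

IESDS → P1:{A,D} P2:{P,R}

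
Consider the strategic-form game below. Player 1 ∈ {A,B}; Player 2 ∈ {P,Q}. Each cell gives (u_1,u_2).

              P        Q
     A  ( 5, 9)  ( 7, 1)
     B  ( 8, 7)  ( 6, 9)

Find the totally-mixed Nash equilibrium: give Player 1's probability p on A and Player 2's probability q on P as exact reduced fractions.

P1 mixes 1/5 on A; P2 mixes 1/4 on P

P1 indiff ⇒ q·5+(1-q)·7 = q·8+(1-q)·6 ⇒ q(-3) = (1-q)(-1) ⇒ q = 1/4
P2 indiff ⇒ p·9+(1-p)·7 = p·1+(1-p)·9 ⇒ p(8) = (1-p)(2) ⇒ p = 1/5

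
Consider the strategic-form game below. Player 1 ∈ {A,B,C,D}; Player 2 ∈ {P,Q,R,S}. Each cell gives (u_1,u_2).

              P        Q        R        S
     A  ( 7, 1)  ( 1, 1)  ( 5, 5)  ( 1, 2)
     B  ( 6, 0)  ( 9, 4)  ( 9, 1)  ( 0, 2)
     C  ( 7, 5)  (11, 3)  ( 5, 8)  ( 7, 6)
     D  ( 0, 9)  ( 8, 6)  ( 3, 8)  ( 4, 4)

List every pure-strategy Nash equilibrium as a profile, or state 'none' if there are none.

No pure NE.

(A,P): not NE [P2→R gives 5>1]
(A,Q): not NE [P1→C gives 11>1; P2→R gives 5>1]
(A,R): not NE [P1→B gives 9>5]
(A,S): not NE [P1→C gives 7>1; P2→R gives 5>2]
(B,P): not NE [P1→C gives 7>6; P2→Q gives 4>0]
(B,Q): not NE [P1→C gives 11>9]
(B,R): not NE [P2→Q gives 4>1]
(B,S): not NE [P1→C gives 7>0; P2→Q gives 4>2]
(C,P): not NE [P2→R gives 8>5]
(C,Q): not NE [P2→R gives 8>3]
(C,R): not NE [P1→B gives 9>5]
(C,S): not NE [P2→R gives 8>6]
(D,P): not NE [P1→C gives 7>0]
(D,Q): not NE [P1→C gives 11>8; P2→P gives 9>6]
(D,R): not NE [P1→B gives 9>3; P2→P gives 9>8]
(D,S): not NE [P1→C gives 7>4; P2→P gives 9>4]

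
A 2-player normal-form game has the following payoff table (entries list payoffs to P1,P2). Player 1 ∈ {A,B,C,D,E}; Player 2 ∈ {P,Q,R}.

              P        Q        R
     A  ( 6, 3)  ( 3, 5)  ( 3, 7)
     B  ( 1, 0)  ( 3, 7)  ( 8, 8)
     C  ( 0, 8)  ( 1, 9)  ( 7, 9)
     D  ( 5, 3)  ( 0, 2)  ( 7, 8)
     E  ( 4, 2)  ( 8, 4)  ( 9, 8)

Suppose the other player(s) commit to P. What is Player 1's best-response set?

argmax u_1 = {A}

u_1(A vs P) = 6
u_1(B vs P) = 1
u_1(C vs P) = 0
u_1(D vs P) = 5
u_1(E vs P) = 4
max payoff 6 at {A}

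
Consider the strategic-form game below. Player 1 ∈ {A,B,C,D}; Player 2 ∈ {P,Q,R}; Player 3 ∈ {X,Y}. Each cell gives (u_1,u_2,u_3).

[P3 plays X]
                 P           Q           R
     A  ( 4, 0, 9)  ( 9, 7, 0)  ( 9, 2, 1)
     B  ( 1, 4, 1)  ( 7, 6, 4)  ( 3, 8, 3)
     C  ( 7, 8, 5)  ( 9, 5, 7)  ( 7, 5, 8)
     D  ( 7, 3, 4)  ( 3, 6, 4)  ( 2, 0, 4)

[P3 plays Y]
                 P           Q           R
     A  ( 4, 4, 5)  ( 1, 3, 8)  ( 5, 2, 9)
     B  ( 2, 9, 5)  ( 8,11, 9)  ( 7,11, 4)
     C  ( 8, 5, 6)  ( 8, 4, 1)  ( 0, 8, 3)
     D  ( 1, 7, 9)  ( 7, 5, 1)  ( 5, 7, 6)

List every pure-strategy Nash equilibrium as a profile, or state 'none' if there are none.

PSNE = {(B,Q,Y), (B,R,Y)}

(A,P,X): not NE [P1→D gives 7>4; P2→Q gives 7>0]
(A,P,Y): not NE [P1→C gives 8>4; P3→X gives 9>5]
(A,Q,X): not NE [P3→Y gives 8>0]
(A,Q,Y): not NE [P1→C gives 8>1; P2→P gives 4>3]
(A,R,X): not NE [P2→Q gives 7>2; P3→Y gives 9>1]
(A,R,Y): not NE [P1→B gives 7>5; P2→P gives 4>2]
(B,P,X): not NE [P1→D gives 7>1; P2→R gives 8>4; P3→Y gives 5>1]
(B,P,Y): not NE [P1→C gives 8>2; P2→R gives 11>9]
(B,Q,X): not NE [P1→C gives 9>7; P2→R gives 8>6; P3→Y gives 9>4]
(B,Q,Y): NE
(B,R,X): not NE [P1→A gives 9>3; P3→Y gives 4>3]
(B,R,Y): NE
(C,P,X): not NE [P3→Y gives 6>5]
(C,P,Y): not NE [P2→R gives 8>5]
(C,Q,X): not NE [P2→P gives 8>5]
(C,Q,Y): not NE [P2→R gives 8>4; P3→X gives 7>1]
(C,R,X): not NE [P1→A gives 9>7; P2→P gives 8>5]
(C,R,Y): not NE [P1→B gives 7>0; P3→X gives 8>3]
(D,P,X): not NE [P2→Q gives 6>3; P3→Y gives 9>4]
(D,P,Y): not NE [P1→C gives 8>1]
(D,Q,X): not NE [P1→C gives 9>3]
(D,Q,Y): not NE [P1→C gives 8>7; P2→R gives 7>5; P3→X gives 4>1]
(D,R,X): not NE [P1→A gives 9>2; P2→Q gives 6>0; P3→Y gives 6>4]
(D,R,Y): not NE [P1→B gives 7>5]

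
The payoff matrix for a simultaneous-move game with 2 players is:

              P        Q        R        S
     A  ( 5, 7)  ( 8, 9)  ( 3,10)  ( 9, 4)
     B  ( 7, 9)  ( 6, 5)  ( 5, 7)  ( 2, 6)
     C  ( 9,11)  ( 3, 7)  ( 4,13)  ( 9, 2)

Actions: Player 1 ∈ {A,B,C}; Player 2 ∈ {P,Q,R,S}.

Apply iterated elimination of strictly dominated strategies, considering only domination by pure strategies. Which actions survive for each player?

IESDS → P1:{B,C} P2:{P,R}

P2 drop Q (R beats it: A:10>9 B:7>5 C:13>7)
P2 drop S (P beats it: A:7>4 B:9>6 C:11>2)
P1 drop A (B beats it: P:7>5 R:5>3)
P1→{B,C} P2→{P,R}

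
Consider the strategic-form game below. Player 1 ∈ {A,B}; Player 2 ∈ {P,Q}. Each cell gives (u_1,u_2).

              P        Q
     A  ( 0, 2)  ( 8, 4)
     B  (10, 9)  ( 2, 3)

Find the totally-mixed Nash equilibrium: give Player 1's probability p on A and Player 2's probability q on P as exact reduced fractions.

P1 indiff ⇒ q·0+(1-q)·8 = q·10+(1-q)·2 ⇒ q(-10) = (1-q)(-6) ⇒ q = 3/8
P2 indiff ⇒ p·2+(1-p)·9 = p·4+(1-p)·3 ⇒ p(-2) = (1-p)(-6) ⇒ p = 3/4

(p,q) = (3/4, 3/8)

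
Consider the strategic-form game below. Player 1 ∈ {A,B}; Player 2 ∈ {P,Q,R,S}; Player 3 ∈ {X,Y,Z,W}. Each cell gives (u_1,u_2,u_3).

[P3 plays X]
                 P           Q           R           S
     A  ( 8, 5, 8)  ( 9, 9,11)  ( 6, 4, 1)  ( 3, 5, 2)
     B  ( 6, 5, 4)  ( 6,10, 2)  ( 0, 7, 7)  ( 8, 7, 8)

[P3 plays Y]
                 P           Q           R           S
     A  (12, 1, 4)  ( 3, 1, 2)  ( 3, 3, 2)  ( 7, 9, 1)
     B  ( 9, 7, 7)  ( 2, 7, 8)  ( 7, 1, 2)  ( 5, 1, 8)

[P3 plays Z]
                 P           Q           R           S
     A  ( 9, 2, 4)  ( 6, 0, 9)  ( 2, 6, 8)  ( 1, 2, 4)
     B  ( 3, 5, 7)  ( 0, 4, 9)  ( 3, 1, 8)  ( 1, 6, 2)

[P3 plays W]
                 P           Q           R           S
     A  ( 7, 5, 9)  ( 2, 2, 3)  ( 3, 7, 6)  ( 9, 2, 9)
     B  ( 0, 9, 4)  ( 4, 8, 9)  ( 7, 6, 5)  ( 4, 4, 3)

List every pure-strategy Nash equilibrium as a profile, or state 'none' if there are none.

(A,P,X): not NE [P2→Q gives 9>5; P3→W gives 9>8]
(A,P,Y): not NE [P2→S gives 9>1; P3→W gives 9>4]
(A,P,Z): not NE [P2→R gives 6>2; P3→W gives 9>4]
(A,P,W): not NE [P2→R gives 7>5]
(A,Q,X): NE
(A,Q,Y): not NE [P2→S gives 9>1; P3→X gives 11>2]
(A,Q,Z): not NE [P2→R gives 6>0; P3→X gives 11>9]
(A,Q,W): not NE [P1→B gives 4>2; P2→R gives 7>2; P3→X gives 11>3]
(A,R,X): not NE [P2→Q gives 9>4; P3→Z gives 8>1]
(A,R,Y): not NE [P1→B gives 7>3; P2→S gives 9>3; P3→Z gives 8>2]
(A,R,Z): not NE [P1→B gives 3>2]
(A,R,W): not NE [P1→B gives 7>3; P3→Z gives 8>6]
(A,S,X): not NE [P1→B gives 8>3; P2→Q gives 9>5; P3→W gives 9>2]
(A,S,Y): not NE [P3→W gives 9>1]
(A,S,Z): not NE [P2→R gives 6>2; P3→W gives 9>4]
(A,S,W): not NE [P2→R gives 7>2]
(B,P,X): not NE [P1→A gives 8>6; P2→Q gives 10>5; P3→Z gives 7>4]
(B,P,Y): not NE [P1→A gives 12>9]
(B,P,Z): not NE [P1→A gives 9>3; P2→S gives 6>5]
(B,P,W): not NE [P1→A gives 7>0; P3→Z gives 7>4]
(B,Q,X): not NE [P1→A gives 9>6; P3→W gives 9>2]
(B,Q,Y): not NE [P1→A gives 3>2; P3→W gives 9>8]
(B,Q,Z): not NE [P1→A gives 6>0; P2→S gives 6>4]
(B,Q,W): not NE [P2→P gives 9>8]
(B,R,X): not NE [P1→A gives 6>0; P2→Q gives 10>7; P3→Z gives 8>7]
(B,R,Y): not NE [P2→Q gives 7>1; P3→Z gives 8>2]
(B,R,Z): not NE [P2→S gives 6>1]
(B,R,W): not NE [P2→P gives 9>6; P3→Z gives 8>5]
(B,S,X): not NE [P2→Q gives 10>7]
(B,S,Y): not NE [P1→A gives 7>5; P2→Q gives 7>1]
(B,S,Z): not NE [P3→Y gives 8>2]
(B,S,W): not NE [P1→A gives 9>4; P2→P gives 9>4; P3→Y gives 8>3]

PSNE = {(A,Q,X)}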